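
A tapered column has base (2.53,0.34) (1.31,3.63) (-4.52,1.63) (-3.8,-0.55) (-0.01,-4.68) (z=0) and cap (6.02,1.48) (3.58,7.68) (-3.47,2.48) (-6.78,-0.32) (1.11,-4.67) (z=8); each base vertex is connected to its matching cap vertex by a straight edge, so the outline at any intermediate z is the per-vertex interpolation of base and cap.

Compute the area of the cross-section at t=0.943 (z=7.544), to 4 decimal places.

Cross-section at t=0.943: each vertex is (1-t)·p0[i] + t·p1[i].
  v1: (1-0.943)·(2.53,0.34) + 0.943·(6.02,1.48) = (5.8211,1.4150)
  v2: (1-0.943)·(1.31,3.63) + 0.943·(3.58,7.68) = (3.4506,7.4491)
  v3: (1-0.943)·(-4.52,1.63) + 0.943·(-3.47,2.48) = (-3.5299,2.4316)
  v4: (1-0.943)·(-3.8,-0.55) + 0.943·(-6.78,-0.32) = (-6.6101,-0.3331)
  v5: (1-0.943)·(-0.01,-4.68) + 0.943·(1.11,-4.67) = (1.0462,-4.6706)
Shoelace sum Σ(x_i·y_{i+1} − x_{i+1}·y_i):
  i=1: 5.8211·7.4491 − 3.4506·1.4150 = +38.4793 (running +38.4793)
  i=2: 3.4506·2.4316 − -3.5299·7.4491 = +34.6847 (running +73.1641)
  i=3: -3.5299·-0.3331 − -6.6101·2.4316 = +17.2487 (running +90.4128)
  i=4: -6.6101·-4.6706 − 1.0462·-0.3331 = +31.2216 (running +121.6344)
  i=5: 1.0462·1.4150 − 5.8211·-4.6706 = +28.6681 (running +150.3024)
Area = |Σ|/2 = |150.3024|/2 = 75.1512

Area at t=0.943: 75.1512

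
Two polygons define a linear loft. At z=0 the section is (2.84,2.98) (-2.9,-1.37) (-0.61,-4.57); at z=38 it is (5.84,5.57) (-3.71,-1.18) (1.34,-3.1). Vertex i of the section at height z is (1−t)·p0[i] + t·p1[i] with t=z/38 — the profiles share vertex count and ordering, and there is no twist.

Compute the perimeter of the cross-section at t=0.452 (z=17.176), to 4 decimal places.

Cross-section at t=0.452: each vertex is (1-t)·p0[i] + t·p1[i].
  v1: (1-0.452)·(2.84,2.98) + 0.452·(5.84,5.57) = (4.1960,4.1507)
  v2: (1-0.452)·(-2.9,-1.37) + 0.452·(-3.71,-1.18) = (-3.2661,-1.2841)
  v3: (1-0.452)·(-0.61,-4.57) + 0.452·(1.34,-3.1) = (0.2714,-3.9056)
Perimeter = Σ |v_{i+1} − v_i|:
  edge 1→2: √(-7.4621² + -5.4348²) = 9.2315 (running 9.2315)
  edge 2→3: √(3.5375² + -2.6214²) = 4.4030 (running 13.6344)
  edge 3→1: √(3.9246² + 8.0562²) = 8.9613 (running 22.5958)
Perimeter = 22.5958

Perimeter at t=0.452: 22.5958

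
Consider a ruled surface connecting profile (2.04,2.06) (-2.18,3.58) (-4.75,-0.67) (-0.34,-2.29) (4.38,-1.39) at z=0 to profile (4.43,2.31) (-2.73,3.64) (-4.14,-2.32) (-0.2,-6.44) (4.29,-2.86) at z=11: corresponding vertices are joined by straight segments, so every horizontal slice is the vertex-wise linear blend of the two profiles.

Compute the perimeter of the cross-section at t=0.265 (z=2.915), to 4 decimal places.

Perimeter at t=0.265: 24.4675

Cross-section at t=0.265: each vertex is (1-t)·p0[i] + t·p1[i].
  v1: (1-0.265)·(2.04,2.06) + 0.265·(4.43,2.31) = (2.6734,2.1263)
  v2: (1-0.265)·(-2.18,3.58) + 0.265·(-2.73,3.64) = (-2.3258,3.5959)
  v3: (1-0.265)·(-4.75,-0.67) + 0.265·(-4.14,-2.32) = (-4.5884,-1.1073)
  v4: (1-0.265)·(-0.34,-2.29) + 0.265·(-0.2,-6.44) = (-0.3029,-3.3898)
  v5: (1-0.265)·(4.38,-1.39) + 0.265·(4.29,-2.86) = (4.3562,-1.7795)
Perimeter = Σ |v_{i+1} − v_i|:
  edge 1→2: √(-4.9991² + 1.4697²) = 5.2106 (running 5.2106)
  edge 2→3: √(-2.2626² + -4.7032²) = 5.2191 (running 10.4297)
  edge 3→4: √(4.2854² + -2.2825²) = 4.8554 (running 15.2851)
  edge 4→5: √(4.6591² + 1.6102²) = 4.9295 (running 20.2146)
  edge 5→1: √(-1.6828² + 3.9058²) = 4.2529 (running 24.4675)
Perimeter = 24.4675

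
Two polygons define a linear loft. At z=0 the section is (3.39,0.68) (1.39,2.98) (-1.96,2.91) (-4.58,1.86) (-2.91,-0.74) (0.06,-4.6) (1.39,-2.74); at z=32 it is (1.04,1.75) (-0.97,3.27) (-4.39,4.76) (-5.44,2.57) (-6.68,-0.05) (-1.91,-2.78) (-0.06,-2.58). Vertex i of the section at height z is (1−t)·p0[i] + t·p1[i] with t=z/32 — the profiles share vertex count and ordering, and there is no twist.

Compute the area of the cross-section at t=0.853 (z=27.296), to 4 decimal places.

Cross-section at t=0.853: each vertex is (1-t)·p0[i] + t·p1[i].
  v1: (1-0.853)·(3.39,0.68) + 0.853·(1.04,1.75) = (1.3855,1.5927)
  v2: (1-0.853)·(1.39,2.98) + 0.853·(-0.97,3.27) = (-0.6231,3.2274)
  v3: (1-0.853)·(-1.96,2.91) + 0.853·(-4.39,4.76) = (-4.0328,4.4880)
  v4: (1-0.853)·(-4.58,1.86) + 0.853·(-5.44,2.57) = (-5.3136,2.4656)
  v5: (1-0.853)·(-2.91,-0.74) + 0.853·(-6.68,-0.05) = (-6.1258,-0.1514)
  v6: (1-0.853)·(0.06,-4.6) + 0.853·(-1.91,-2.78) = (-1.6204,-3.0475)
  v7: (1-0.853)·(1.39,-2.74) + 0.853·(-0.06,-2.58) = (0.1532,-2.6035)
Shoelace sum Σ(x_i·y_{i+1} − x_{i+1}·y_i):
  i=1: 1.3855·3.2274 − -0.6231·1.5927 = +5.4637 (running +5.4637)
  i=2: -0.6231·4.4880 − -4.0328·3.2274 = +10.2189 (running +15.6826)
  i=3: -4.0328·2.4656 − -5.3136·4.4880 = +13.9042 (running +29.5869)
  i=4: -5.3136·-0.1514 − -6.1258·2.4656 = +15.9086 (running +45.4955)
  i=5: -6.1258·-3.0475 − -1.6204·-0.1514 = +18.4233 (running +63.9188)
  i=6: -1.6204·-2.6035 − 0.1532·-3.0475 = +4.6855 (running +68.6043)
  i=7: 0.1532·1.5927 − 1.3855·-2.6035 = +3.8510 (running +72.4552)
Area = |Σ|/2 = |72.4552|/2 = 36.2276

Area at t=0.853: 36.2276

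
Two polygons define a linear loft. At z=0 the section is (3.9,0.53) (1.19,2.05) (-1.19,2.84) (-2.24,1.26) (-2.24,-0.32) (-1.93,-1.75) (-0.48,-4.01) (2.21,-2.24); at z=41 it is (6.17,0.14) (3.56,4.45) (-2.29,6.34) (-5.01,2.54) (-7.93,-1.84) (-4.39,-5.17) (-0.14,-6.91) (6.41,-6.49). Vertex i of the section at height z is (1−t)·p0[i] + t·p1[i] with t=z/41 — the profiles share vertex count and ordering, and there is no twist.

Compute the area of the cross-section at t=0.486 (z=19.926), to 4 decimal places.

Area at t=0.486: 67.3750

Cross-section at t=0.486: each vertex is (1-t)·p0[i] + t·p1[i].
  v1: (1-0.486)·(3.9,0.53) + 0.486·(6.17,0.14) = (5.0032,0.3405)
  v2: (1-0.486)·(1.19,2.05) + 0.486·(3.56,4.45) = (2.3418,3.2164)
  v3: (1-0.486)·(-1.19,2.84) + 0.486·(-2.29,6.34) = (-1.7246,4.5410)
  v4: (1-0.486)·(-2.24,1.26) + 0.486·(-5.01,2.54) = (-3.5862,1.8821)
  v5: (1-0.486)·(-2.24,-0.32) + 0.486·(-7.93,-1.84) = (-5.0053,-1.0587)
  v6: (1-0.486)·(-1.93,-1.75) + 0.486·(-4.39,-5.17) = (-3.1256,-3.4121)
  v7: (1-0.486)·(-0.48,-4.01) + 0.486·(-0.14,-6.91) = (-0.3148,-5.4194)
  v8: (1-0.486)·(2.21,-2.24) + 0.486·(6.41,-6.49) = (4.2512,-4.3055)
Shoelace sum Σ(x_i·y_{i+1} − x_{i+1}·y_i):
  i=1: 5.0032·3.2164 − 2.3418·0.3405 = +15.2951 (running +15.2951)
  i=2: 2.3418·4.5410 − -1.7246·3.2164 = +16.1812 (running +31.4763)
  i=3: -1.7246·1.8821 − -3.5862·4.5410 = +13.0392 (running +44.5155)
  i=4: -3.5862·-1.0587 − -5.0053·1.8821 = +13.2173 (running +57.7327)
  i=5: -5.0053·-3.4121 − -3.1256·-1.0587 = +13.7697 (running +71.5024)
  i=6: -3.1256·-5.4194 − -0.3148·-3.4121 = +15.8647 (running +87.3671)
  i=7: -0.3148·-4.3055 − 4.2512·-5.4194 = +24.3942 (running +111.7613)
  i=8: 4.2512·0.3405 − 5.0032·-4.3055 = +22.9887 (running +134.7500)
Area = |Σ|/2 = |134.7500|/2 = 67.3750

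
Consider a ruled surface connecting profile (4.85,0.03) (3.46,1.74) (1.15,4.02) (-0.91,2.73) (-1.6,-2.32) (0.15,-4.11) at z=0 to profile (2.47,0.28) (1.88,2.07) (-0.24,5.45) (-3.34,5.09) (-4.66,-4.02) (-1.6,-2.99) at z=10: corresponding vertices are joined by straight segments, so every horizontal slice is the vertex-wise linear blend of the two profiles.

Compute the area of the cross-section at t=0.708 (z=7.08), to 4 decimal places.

Area at t=0.708: 37.9792

Cross-section at t=0.708: each vertex is (1-t)·p0[i] + t·p1[i].
  v1: (1-0.708)·(4.85,0.03) + 0.708·(2.47,0.28) = (3.1650,0.2070)
  v2: (1-0.708)·(3.46,1.74) + 0.708·(1.88,2.07) = (2.3414,1.9736)
  v3: (1-0.708)·(1.15,4.02) + 0.708·(-0.24,5.45) = (0.1659,5.0324)
  v4: (1-0.708)·(-0.91,2.73) + 0.708·(-3.34,5.09) = (-2.6304,4.4009)
  v5: (1-0.708)·(-1.6,-2.32) + 0.708·(-4.66,-4.02) = (-3.7665,-3.5236)
  v6: (1-0.708)·(0.15,-4.11) + 0.708·(-1.6,-2.99) = (-1.0890,-3.3170)
Shoelace sum Σ(x_i·y_{i+1} − x_{i+1}·y_i):
  i=1: 3.1650·1.9736 − 2.3414·0.2070 = +5.7618 (running +5.7618)
  i=2: 2.3414·5.0324 − 0.1659·1.9736 = +11.4554 (running +17.2172)
  i=3: 0.1659·4.4009 − -2.6304·5.0324 = +13.9675 (running +31.1847)
  i=4: -2.6304·-3.5236 − -3.7665·4.4009 = +25.8444 (running +57.0292)
  i=5: -3.7665·-3.3170 − -1.0890·-3.5236 = +8.6564 (running +65.6856)
  i=6: -1.0890·0.2070 − 3.1650·-3.3170 = +10.2729 (running +75.9584)
Area = |Σ|/2 = |75.9584|/2 = 37.9792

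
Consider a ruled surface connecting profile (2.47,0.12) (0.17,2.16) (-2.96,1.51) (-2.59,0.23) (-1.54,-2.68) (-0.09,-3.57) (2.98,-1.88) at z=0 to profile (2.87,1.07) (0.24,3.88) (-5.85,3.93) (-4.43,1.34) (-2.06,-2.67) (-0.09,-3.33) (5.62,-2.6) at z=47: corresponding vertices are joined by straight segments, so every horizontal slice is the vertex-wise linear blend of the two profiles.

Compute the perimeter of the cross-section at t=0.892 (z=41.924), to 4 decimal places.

Cross-section at t=0.892: each vertex is (1-t)·p0[i] + t·p1[i].
  v1: (1-0.892)·(2.47,0.12) + 0.892·(2.87,1.07) = (2.8268,0.9674)
  v2: (1-0.892)·(0.17,2.16) + 0.892·(0.24,3.88) = (0.2324,3.6942)
  v3: (1-0.892)·(-2.96,1.51) + 0.892·(-5.85,3.93) = (-5.5379,3.6686)
  v4: (1-0.892)·(-2.59,0.23) + 0.892·(-4.43,1.34) = (-4.2313,1.2201)
  v5: (1-0.892)·(-1.54,-2.68) + 0.892·(-2.06,-2.67) = (-2.0038,-2.6711)
  v6: (1-0.892)·(-0.09,-3.57) + 0.892·(-0.09,-3.33) = (-0.0900,-3.3559)
  v7: (1-0.892)·(2.98,-1.88) + 0.892·(5.62,-2.6) = (5.3349,-2.5222)
Perimeter = Σ |v_{i+1} − v_i|:
  edge 1→2: √(-2.5944² + 2.7268²) = 3.7638 (running 3.7638)
  edge 2→3: √(-5.7703² + -0.0256²) = 5.7704 (running 9.5342)
  edge 3→4: √(1.3066² + -2.4485²) = 2.7753 (running 12.3095)
  edge 4→5: √(2.2274² + -3.8912²) = 4.4836 (running 16.7932)
  edge 5→6: √(1.9138² + -0.6848²) = 2.0327 (running 18.8258)
  edge 6→7: √(5.4249² + 0.8337²) = 5.4886 (running 24.3144)
  edge 7→1: √(-2.5081² + 3.4896²) = 4.2974 (running 28.6119)
Perimeter = 28.6119

Perimeter at t=0.892: 28.6119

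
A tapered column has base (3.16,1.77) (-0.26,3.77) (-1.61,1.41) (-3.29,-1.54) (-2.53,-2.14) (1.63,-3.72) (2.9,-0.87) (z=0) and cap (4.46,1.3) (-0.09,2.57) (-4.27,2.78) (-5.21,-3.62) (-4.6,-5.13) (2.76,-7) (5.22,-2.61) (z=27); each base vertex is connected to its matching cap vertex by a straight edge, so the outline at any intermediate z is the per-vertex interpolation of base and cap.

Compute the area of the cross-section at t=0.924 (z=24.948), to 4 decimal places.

Area at t=0.924: 73.7210

Cross-section at t=0.924: each vertex is (1-t)·p0[i] + t·p1[i].
  v1: (1-0.924)·(3.16,1.77) + 0.924·(4.46,1.3) = (4.3612,1.3357)
  v2: (1-0.924)·(-0.26,3.77) + 0.924·(-0.09,2.57) = (-0.1029,2.6612)
  v3: (1-0.924)·(-1.61,1.41) + 0.924·(-4.27,2.78) = (-4.0678,2.6759)
  v4: (1-0.924)·(-3.29,-1.54) + 0.924·(-5.21,-3.62) = (-5.0641,-3.4619)
  v5: (1-0.924)·(-2.53,-2.14) + 0.924·(-4.6,-5.13) = (-4.4427,-4.9028)
  v6: (1-0.924)·(1.63,-3.72) + 0.924·(2.76,-7) = (2.6741,-6.7507)
  v7: (1-0.924)·(2.9,-0.87) + 0.924·(5.22,-2.61) = (5.0437,-2.4778)
Shoelace sum Σ(x_i·y_{i+1} − x_{i+1}·y_i):
  i=1: 4.3612·2.6612 − -0.1029·1.3357 = +11.7435 (running +11.7435)
  i=2: -0.1029·2.6759 − -4.0678·2.6612 = +10.5499 (running +22.2934)
  i=3: -4.0678·-3.4619 − -5.0641·2.6759 = +27.6334 (running +49.9268)
  i=4: -5.0641·-4.9028 − -4.4427·-3.4619 = +9.4478 (running +59.3746)
  i=5: -4.4427·-6.7507 − 2.6741·-4.9028 = +43.1019 (running +102.4765)
  i=6: 2.6741·-2.4778 − 5.0437·-6.7507 = +27.4226 (running +129.8991)
  i=7: 5.0437·1.3357 − 4.3612·-2.4778 = +17.5430 (running +147.4421)
Area = |Σ|/2 = |147.4421|/2 = 73.7210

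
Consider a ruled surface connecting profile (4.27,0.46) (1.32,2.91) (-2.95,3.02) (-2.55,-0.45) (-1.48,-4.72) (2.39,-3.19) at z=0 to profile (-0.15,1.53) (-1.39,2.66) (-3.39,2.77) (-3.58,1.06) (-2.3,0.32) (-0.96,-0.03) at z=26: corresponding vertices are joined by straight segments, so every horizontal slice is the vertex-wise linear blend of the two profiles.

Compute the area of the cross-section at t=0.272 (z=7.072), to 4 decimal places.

Cross-section at t=0.272: each vertex is (1-t)·p0[i] + t·p1[i].
  v1: (1-0.272)·(4.27,0.46) + 0.272·(-0.15,1.53) = (3.0678,0.7510)
  v2: (1-0.272)·(1.32,2.91) + 0.272·(-1.39,2.66) = (0.5829,2.8420)
  v3: (1-0.272)·(-2.95,3.02) + 0.272·(-3.39,2.77) = (-3.0697,2.9520)
  v4: (1-0.272)·(-2.55,-0.45) + 0.272·(-3.58,1.06) = (-2.8302,-0.0393)
  v5: (1-0.272)·(-1.48,-4.72) + 0.272·(-2.3,0.32) = (-1.7030,-3.3491)
  v6: (1-0.272)·(2.39,-3.19) + 0.272·(-0.96,-0.03) = (1.4788,-2.3305)
Shoelace sum Σ(x_i·y_{i+1} − x_{i+1}·y_i):
  i=1: 3.0678·2.8420 − 0.5829·0.7510 = +8.2808 (running +8.2808)
  i=2: 0.5829·2.9520 − -3.0697·2.8420 = +10.4447 (running +18.7255)
  i=3: -3.0697·-0.0393 − -2.8302·2.9520 = +8.4752 (running +27.2007)
  i=4: -2.8302·-3.3491 − -1.7030·-0.0393 = +9.4117 (running +36.6124)
  i=5: -1.7030·-2.3305 − 1.4788·-3.3491 = +8.9216 (running +45.5339)
  i=6: 1.4788·0.7510 − 3.0678·-2.3305 = +8.2600 (running +53.7939)
Area = |Σ|/2 = |53.7939|/2 = 26.8970

Area at t=0.272: 26.8970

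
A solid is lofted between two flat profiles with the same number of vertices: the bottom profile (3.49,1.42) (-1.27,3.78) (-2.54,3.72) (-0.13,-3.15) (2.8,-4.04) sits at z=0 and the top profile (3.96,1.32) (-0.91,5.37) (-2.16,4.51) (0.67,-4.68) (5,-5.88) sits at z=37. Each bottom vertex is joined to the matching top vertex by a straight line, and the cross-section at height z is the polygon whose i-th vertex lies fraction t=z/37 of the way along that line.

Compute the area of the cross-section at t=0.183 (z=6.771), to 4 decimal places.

Area at t=0.183: 30.5565

Cross-section at t=0.183: each vertex is (1-t)·p0[i] + t·p1[i].
  v1: (1-0.183)·(3.49,1.42) + 0.183·(3.96,1.32) = (3.5760,1.4017)
  v2: (1-0.183)·(-1.27,3.78) + 0.183·(-0.91,5.37) = (-1.2041,4.0710)
  v3: (1-0.183)·(-2.54,3.72) + 0.183·(-2.16,4.51) = (-2.4705,3.8646)
  v4: (1-0.183)·(-0.13,-3.15) + 0.183·(0.67,-4.68) = (0.0164,-3.4300)
  v5: (1-0.183)·(2.8,-4.04) + 0.183·(5,-5.88) = (3.2026,-4.3767)
Shoelace sum Σ(x_i·y_{i+1} − x_{i+1}·y_i):
  i=1: 3.5760·4.0710 − -1.2041·1.4017 = +16.2456 (running +16.2456)
  i=2: -1.2041·3.8646 − -2.4705·4.0710 = +5.4038 (running +21.6494)
  i=3: -2.4705·-3.4300 − 0.0164·3.8646 = +8.4103 (running +30.0597)
  i=4: 0.0164·-4.3767 − 3.2026·-3.4300 = +10.9131 (running +40.9728)
  i=5: 3.2026·1.4017 − 3.5760·-4.3767 = +20.1403 (running +61.1131)
Area = |Σ|/2 = |61.1131|/2 = 30.5565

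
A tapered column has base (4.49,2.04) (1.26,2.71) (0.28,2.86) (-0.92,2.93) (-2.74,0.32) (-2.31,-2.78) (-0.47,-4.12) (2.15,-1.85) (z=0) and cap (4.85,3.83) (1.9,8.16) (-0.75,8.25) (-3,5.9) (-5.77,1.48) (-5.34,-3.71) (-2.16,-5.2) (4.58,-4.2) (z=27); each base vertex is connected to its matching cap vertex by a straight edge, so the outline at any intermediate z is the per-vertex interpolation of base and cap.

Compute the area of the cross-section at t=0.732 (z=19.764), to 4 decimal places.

Cross-section at t=0.732: each vertex is (1-t)·p0[i] + t·p1[i].
  v1: (1-0.732)·(4.49,2.04) + 0.732·(4.85,3.83) = (4.7535,3.3503)
  v2: (1-0.732)·(1.26,2.71) + 0.732·(1.9,8.16) = (1.7285,6.6994)
  v3: (1-0.732)·(0.28,2.86) + 0.732·(-0.75,8.25) = (-0.4740,6.8055)
  v4: (1-0.732)·(-0.92,2.93) + 0.732·(-3,5.9) = (-2.4426,5.1040)
  v5: (1-0.732)·(-2.74,0.32) + 0.732·(-5.77,1.48) = (-4.9580,1.1691)
  v6: (1-0.732)·(-2.31,-2.78) + 0.732·(-5.34,-3.71) = (-4.5280,-3.4608)
  v7: (1-0.732)·(-0.47,-4.12) + 0.732·(-2.16,-5.2) = (-1.7071,-4.9106)
  v8: (1-0.732)·(2.15,-1.85) + 0.732·(4.58,-4.2) = (3.9288,-3.5702)
Shoelace sum Σ(x_i·y_{i+1} − x_{i+1}·y_i):
  i=1: 4.7535·6.6994 − 1.7285·3.3503 = +26.0548 (running +26.0548)
  i=2: 1.7285·6.8055 − -0.4740·6.6994 = +14.9384 (running +40.9932)
  i=3: -0.4740·5.1040 − -2.4426·6.8055 = +14.2037 (running +55.1969)
  i=4: -2.4426·1.1691 − -4.9580·5.1040 = +22.4500 (running +77.6469)
  i=5: -4.9580·-3.4608 − -4.5280·1.1691 = +22.4520 (running +100.0989)
  i=6: -4.5280·-4.9106 − -1.7071·-3.4608 = +16.3270 (running +116.4259)
  i=7: -1.7071·-3.5702 − 3.9288·-4.9106 = +25.3870 (running +141.8130)
  i=8: 3.9288·3.3503 − 4.7535·-3.5702 = +30.1335 (running +171.9464)
Area = |Σ|/2 = |171.9464|/2 = 85.9732

Area at t=0.732: 85.9732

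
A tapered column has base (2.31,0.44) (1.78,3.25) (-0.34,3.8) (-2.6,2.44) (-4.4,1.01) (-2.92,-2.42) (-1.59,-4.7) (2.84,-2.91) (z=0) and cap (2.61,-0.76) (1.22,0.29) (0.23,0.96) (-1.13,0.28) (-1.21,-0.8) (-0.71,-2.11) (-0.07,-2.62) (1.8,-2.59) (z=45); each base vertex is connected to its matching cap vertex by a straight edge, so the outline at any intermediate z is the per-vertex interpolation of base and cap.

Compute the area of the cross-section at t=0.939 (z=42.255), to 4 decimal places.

Cross-section at t=0.939: each vertex is (1-t)·p0[i] + t·p1[i].
  v1: (1-0.939)·(2.31,0.44) + 0.939·(2.61,-0.76) = (2.5917,-0.6868)
  v2: (1-0.939)·(1.78,3.25) + 0.939·(1.22,0.29) = (1.2542,0.4706)
  v3: (1-0.939)·(-0.34,3.8) + 0.939·(0.23,0.96) = (0.1952,1.1332)
  v4: (1-0.939)·(-2.6,2.44) + 0.939·(-1.13,0.28) = (-1.2197,0.4118)
  v5: (1-0.939)·(-4.4,1.01) + 0.939·(-1.21,-0.8) = (-1.4046,-0.6896)
  v6: (1-0.939)·(-2.92,-2.42) + 0.939·(-0.71,-2.11) = (-0.8448,-2.1289)
  v7: (1-0.939)·(-1.59,-4.7) + 0.939·(-0.07,-2.62) = (-0.1627,-2.7469)
  v8: (1-0.939)·(2.84,-2.91) + 0.939·(1.8,-2.59) = (1.8634,-2.6095)
Shoelace sum Σ(x_i·y_{i+1} − x_{i+1}·y_i):
  i=1: 2.5917·0.4706 − 1.2542·-0.6868 = +2.0809 (running +2.0809)
  i=2: 1.2542·1.1332 − 0.1952·0.4706 = +1.3294 (running +3.4103)
  i=3: 0.1952·0.4118 − -1.2197·1.1332 = +1.4626 (running +4.8729)
  i=4: -1.2197·-0.6896 − -1.4046·0.4118 = +1.4194 (running +6.2923)
  i=5: -1.4046·-2.1289 − -0.8448·-0.6896 = +2.4077 (running +8.7000)
  i=6: -0.8448·-2.7469 − -0.1627·-2.1289 = +1.9742 (running +10.6741)
  i=7: -0.1627·-2.6095 − 1.8634·-2.7469 = +5.5433 (running +16.2174)
  i=8: 1.8634·-0.6868 − 2.5917·-2.6095 = +5.4833 (running +21.7007)
Area = |Σ|/2 = |21.7007|/2 = 10.8503

Area at t=0.939: 10.8503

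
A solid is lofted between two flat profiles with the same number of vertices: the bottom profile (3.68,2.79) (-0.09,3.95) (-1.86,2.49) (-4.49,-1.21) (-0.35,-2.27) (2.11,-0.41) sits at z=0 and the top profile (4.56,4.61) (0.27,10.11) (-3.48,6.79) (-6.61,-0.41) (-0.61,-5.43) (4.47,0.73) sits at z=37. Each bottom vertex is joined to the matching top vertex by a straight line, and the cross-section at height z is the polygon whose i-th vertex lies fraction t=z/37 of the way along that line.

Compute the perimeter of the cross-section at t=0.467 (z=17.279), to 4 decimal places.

Cross-section at t=0.467: each vertex is (1-t)·p0[i] + t·p1[i].
  v1: (1-0.467)·(3.68,2.79) + 0.467·(4.56,4.61) = (4.0910,3.6399)
  v2: (1-0.467)·(-0.09,3.95) + 0.467·(0.27,10.11) = (0.0781,6.8267)
  v3: (1-0.467)·(-1.86,2.49) + 0.467·(-3.48,6.79) = (-2.6165,4.4981)
  v4: (1-0.467)·(-4.49,-1.21) + 0.467·(-6.61,-0.41) = (-5.4800,-0.8364)
  v5: (1-0.467)·(-0.35,-2.27) + 0.467·(-0.61,-5.43) = (-0.4714,-3.7457)
  v6: (1-0.467)·(2.11,-0.41) + 0.467·(4.47,0.73) = (3.2121,0.1224)
Perimeter = Σ |v_{i+1} − v_i|:
  edge 1→2: √(-4.0128² + 3.1868²) = 5.1243 (running 5.1243)
  edge 2→3: √(-2.6947² + -2.3286²) = 3.5614 (running 8.6857)
  edge 3→4: √(-2.8635² + -5.3345²) = 6.0545 (running 14.7402)
  edge 4→5: √(5.0086² + -2.9093²) = 5.7923 (running 20.5324)
  edge 5→6: √(3.6835² + 3.8681²) = 5.3414 (running 25.8739)
  edge 6→1: √(0.8788² + 3.5176²) = 3.6257 (running 29.4995)
Perimeter = 29.4995

Perimeter at t=0.467: 29.4995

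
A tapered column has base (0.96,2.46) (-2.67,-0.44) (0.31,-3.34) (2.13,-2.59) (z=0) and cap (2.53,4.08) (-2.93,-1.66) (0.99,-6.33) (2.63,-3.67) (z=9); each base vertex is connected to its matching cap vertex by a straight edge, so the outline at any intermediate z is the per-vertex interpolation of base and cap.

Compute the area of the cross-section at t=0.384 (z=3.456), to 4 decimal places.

Cross-section at t=0.384: each vertex is (1-t)·p0[i] + t·p1[i].
  v1: (1-0.384)·(0.96,2.46) + 0.384·(2.53,4.08) = (1.5629,3.0821)
  v2: (1-0.384)·(-2.67,-0.44) + 0.384·(-2.93,-1.66) = (-2.7698,-0.9085)
  v3: (1-0.384)·(0.31,-3.34) + 0.384·(0.99,-6.33) = (0.5711,-4.4882)
  v4: (1-0.384)·(2.13,-2.59) + 0.384·(2.63,-3.67) = (2.3220,-3.0047)
Shoelace sum Σ(x_i·y_{i+1} − x_{i+1}·y_i):
  i=1: 1.5629·-0.9085 − -2.7698·3.0821 = +7.1170 (running +7.1170)
  i=2: -2.7698·-4.4882 − 0.5711·-0.9085 = +12.9503 (running +20.0674)
  i=3: 0.5711·-3.0047 − 2.3220·-4.4882 = +8.7055 (running +28.7728)
  i=4: 2.3220·3.0821 − 1.5629·-3.0047 = +11.8526 (running +40.6254)
Area = |Σ|/2 = |40.6254|/2 = 20.3127

Area at t=0.384: 20.3127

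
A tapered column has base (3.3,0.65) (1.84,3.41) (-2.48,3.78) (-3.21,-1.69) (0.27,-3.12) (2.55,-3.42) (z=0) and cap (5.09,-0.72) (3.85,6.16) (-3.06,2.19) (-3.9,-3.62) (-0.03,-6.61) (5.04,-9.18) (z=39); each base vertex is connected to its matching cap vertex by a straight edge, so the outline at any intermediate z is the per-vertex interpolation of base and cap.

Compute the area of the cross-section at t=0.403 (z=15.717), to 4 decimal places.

Cross-section at t=0.403: each vertex is (1-t)·p0[i] + t·p1[i].
  v1: (1-0.403)·(3.3,0.65) + 0.403·(5.09,-0.72) = (4.0214,0.0979)
  v2: (1-0.403)·(1.84,3.41) + 0.403·(3.85,6.16) = (2.6500,4.5183)
  v3: (1-0.403)·(-2.48,3.78) + 0.403·(-3.06,2.19) = (-2.7137,3.1392)
  v4: (1-0.403)·(-3.21,-1.69) + 0.403·(-3.9,-3.62) = (-3.4881,-2.4678)
  v5: (1-0.403)·(0.27,-3.12) + 0.403·(-0.03,-6.61) = (0.1491,-4.5265)
  v6: (1-0.403)·(2.55,-3.42) + 0.403·(5.04,-9.18) = (3.5535,-5.7413)
Shoelace sum Σ(x_i·y_{i+1} − x_{i+1}·y_i):
  i=1: 4.0214·4.5183 − 2.6500·0.0979 = +17.9101 (running +17.9101)
  i=2: 2.6500·3.1392 − -2.7137·4.5183 = +20.5804 (running +38.4906)
  i=3: -2.7137·-2.4678 − -3.4881·3.1392 = +17.6468 (running +56.1373)
  i=4: -3.4881·-4.5265 − 0.1491·-2.4678 = +16.1566 (running +72.2939)
  i=5: 0.1491·-5.7413 − 3.5535·-4.5265 = +15.2287 (running +87.5226)
  i=6: 3.5535·0.0979 − 4.0214·-5.7413 = +23.4357 (running +110.9582)
Area = |Σ|/2 = |110.9582|/2 = 55.4791

Area at t=0.403: 55.4791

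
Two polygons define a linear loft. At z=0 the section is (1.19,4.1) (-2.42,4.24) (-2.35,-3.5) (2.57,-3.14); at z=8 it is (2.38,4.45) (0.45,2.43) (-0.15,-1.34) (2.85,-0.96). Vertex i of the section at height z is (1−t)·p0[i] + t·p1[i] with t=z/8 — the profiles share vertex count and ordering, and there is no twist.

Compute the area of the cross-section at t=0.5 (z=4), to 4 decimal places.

Area at t=0.5: 20.5407

Cross-section at t=0.5: each vertex is (1-t)·p0[i] + t·p1[i].
  v1: (1-0.5)·(1.19,4.1) + 0.5·(2.38,4.45) = (1.7850,4.2750)
  v2: (1-0.5)·(-2.42,4.24) + 0.5·(0.45,2.43) = (-0.9850,3.3350)
  v3: (1-0.5)·(-2.35,-3.5) + 0.5·(-0.15,-1.34) = (-1.2500,-2.4200)
  v4: (1-0.5)·(2.57,-3.14) + 0.5·(2.85,-0.96) = (2.7100,-2.0500)
Shoelace sum Σ(x_i·y_{i+1} − x_{i+1}·y_i):
  i=1: 1.7850·3.3350 − -0.9850·4.2750 = +10.1639 (running +10.1639)
  i=2: -0.9850·-2.4200 − -1.2500·3.3350 = +6.5525 (running +16.7163)
  i=3: -1.2500·-2.0500 − 2.7100·-2.4200 = +9.1207 (running +25.8370)
  i=4: 2.7100·4.2750 − 1.7850·-2.0500 = +15.2445 (running +41.0815)
Area = |Σ|/2 = |41.0815|/2 = 20.5407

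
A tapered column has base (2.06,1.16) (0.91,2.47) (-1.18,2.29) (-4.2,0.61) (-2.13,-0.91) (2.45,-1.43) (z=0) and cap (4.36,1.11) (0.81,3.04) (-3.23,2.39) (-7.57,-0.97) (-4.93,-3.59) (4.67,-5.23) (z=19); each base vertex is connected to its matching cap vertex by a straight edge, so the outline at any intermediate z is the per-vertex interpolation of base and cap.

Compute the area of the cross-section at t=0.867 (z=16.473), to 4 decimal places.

Area at t=0.867: 60.1388

Cross-section at t=0.867: each vertex is (1-t)·p0[i] + t·p1[i].
  v1: (1-0.867)·(2.06,1.16) + 0.867·(4.36,1.11) = (4.0541,1.1167)
  v2: (1-0.867)·(0.91,2.47) + 0.867·(0.81,3.04) = (0.8233,2.9642)
  v3: (1-0.867)·(-1.18,2.29) + 0.867·(-3.23,2.39) = (-2.9573,2.3767)
  v4: (1-0.867)·(-4.2,0.61) + 0.867·(-7.57,-0.97) = (-7.1218,-0.7599)
  v5: (1-0.867)·(-2.13,-0.91) + 0.867·(-4.93,-3.59) = (-4.5576,-3.2336)
  v6: (1-0.867)·(2.45,-1.43) + 0.867·(4.67,-5.23) = (4.3747,-4.7246)
Shoelace sum Σ(x_i·y_{i+1} − x_{i+1}·y_i):
  i=1: 4.0541·2.9642 − 0.8233·1.1167 = +11.0978 (running +11.0978)
  i=2: 0.8233·2.3767 − -2.9573·2.9642 = +10.7229 (running +21.8207)
  i=3: -2.9573·-0.7599 − -7.1218·2.3767 = +19.1735 (running +40.9942)
  i=4: -7.1218·-3.2336 − -4.5576·-0.7599 = +19.5656 (running +60.5598)
  i=5: -4.5576·-4.7246 − 4.3747·-3.2336 = +35.6788 (running +96.2386)
  i=6: 4.3747·1.1167 − 4.0541·-4.7246 = +24.0391 (running +120.2777)
Area = |Σ|/2 = |120.2777|/2 = 60.1388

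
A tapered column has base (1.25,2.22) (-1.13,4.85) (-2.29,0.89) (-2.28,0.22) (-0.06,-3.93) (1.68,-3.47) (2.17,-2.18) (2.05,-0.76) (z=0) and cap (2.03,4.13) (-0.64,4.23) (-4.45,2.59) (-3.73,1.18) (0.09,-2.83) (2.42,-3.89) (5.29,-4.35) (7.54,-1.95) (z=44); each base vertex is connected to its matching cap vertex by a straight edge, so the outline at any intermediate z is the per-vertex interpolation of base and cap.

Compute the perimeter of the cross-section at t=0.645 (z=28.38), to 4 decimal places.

Cross-section at t=0.645: each vertex is (1-t)·p0[i] + t·p1[i].
  v1: (1-0.645)·(1.25,2.22) + 0.645·(2.03,4.13) = (1.7531,3.4520)
  v2: (1-0.645)·(-1.13,4.85) + 0.645·(-0.64,4.23) = (-0.8139,4.4501)
  v3: (1-0.645)·(-2.29,0.89) + 0.645·(-4.45,2.59) = (-3.6832,1.9865)
  v4: (1-0.645)·(-2.28,0.22) + 0.645·(-3.73,1.18) = (-3.2153,0.8392)
  v5: (1-0.645)·(-0.06,-3.93) + 0.645·(0.09,-2.83) = (0.0367,-3.2205)
  v6: (1-0.645)·(1.68,-3.47) + 0.645·(2.42,-3.89) = (2.1573,-3.7409)
  v7: (1-0.645)·(2.17,-2.18) + 0.645·(5.29,-4.35) = (4.1824,-3.5796)
  v8: (1-0.645)·(2.05,-0.76) + 0.645·(7.54,-1.95) = (5.5910,-1.5275)
Perimeter = Σ |v_{i+1} − v_i|:
  edge 1→2: √(-2.5671² + 0.9981²) = 2.7543 (running 2.7543)
  edge 2→3: √(-2.8693² + -2.4636²) = 3.7818 (running 6.5361)
  edge 3→4: √(0.4680² + -1.1473²) = 1.2391 (running 7.7751)
  edge 4→5: √(3.2520² + -4.0597²) = 5.2016 (running 12.9767)
  edge 5→6: √(2.1205² + -0.5204²) = 2.1835 (running 15.1602)
  edge 6→7: √(2.0251² + 0.1613²) = 2.0315 (running 17.1917)
  edge 7→8: √(1.4086² + 2.0521²) = 2.4891 (running 19.6808)
  edge 8→1: √(-3.8379² + 4.9795²) = 6.2869 (running 25.9677)
Perimeter = 25.9677

Perimeter at t=0.645: 25.9677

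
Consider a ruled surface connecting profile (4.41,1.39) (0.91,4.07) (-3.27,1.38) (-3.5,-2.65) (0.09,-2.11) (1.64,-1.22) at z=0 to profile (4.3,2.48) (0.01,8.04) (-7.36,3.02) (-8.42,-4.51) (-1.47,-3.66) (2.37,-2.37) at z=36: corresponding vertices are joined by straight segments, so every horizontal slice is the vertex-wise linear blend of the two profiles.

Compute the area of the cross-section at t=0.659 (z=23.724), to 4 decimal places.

Area at t=0.659: 73.8677

Cross-section at t=0.659: each vertex is (1-t)·p0[i] + t·p1[i].
  v1: (1-0.659)·(4.41,1.39) + 0.659·(4.3,2.48) = (4.3375,2.1083)
  v2: (1-0.659)·(0.91,4.07) + 0.659·(0.01,8.04) = (0.3169,6.6862)
  v3: (1-0.659)·(-3.27,1.38) + 0.659·(-7.36,3.02) = (-5.9653,2.4608)
  v4: (1-0.659)·(-3.5,-2.65) + 0.659·(-8.42,-4.51) = (-6.7423,-3.8757)
  v5: (1-0.659)·(0.09,-2.11) + 0.659·(-1.47,-3.66) = (-0.9380,-3.1315)
  v6: (1-0.659)·(1.64,-1.22) + 0.659·(2.37,-2.37) = (2.1211,-1.9779)
Shoelace sum Σ(x_i·y_{i+1} − x_{i+1}·y_i):
  i=1: 4.3375·6.6862 − 0.3169·2.1083 = +28.3335 (running +28.3335)
  i=2: 0.3169·2.4608 − -5.9653·6.6862 = +40.6652 (running +68.9987)
  i=3: -5.9653·-3.8757 − -6.7423·2.4608 = +39.7111 (running +108.7098)
  i=4: -6.7423·-3.1315 − -0.9380·-3.8757 = +17.4775 (running +126.1874)
  i=5: -0.9380·-1.9779 − 2.1211·-3.1315 = +8.4973 (running +134.6847)
  i=6: 2.1211·2.1083 − 4.3375·-1.9779 = +13.0508 (running +147.7355)
Area = |Σ|/2 = |147.7355|/2 = 73.8677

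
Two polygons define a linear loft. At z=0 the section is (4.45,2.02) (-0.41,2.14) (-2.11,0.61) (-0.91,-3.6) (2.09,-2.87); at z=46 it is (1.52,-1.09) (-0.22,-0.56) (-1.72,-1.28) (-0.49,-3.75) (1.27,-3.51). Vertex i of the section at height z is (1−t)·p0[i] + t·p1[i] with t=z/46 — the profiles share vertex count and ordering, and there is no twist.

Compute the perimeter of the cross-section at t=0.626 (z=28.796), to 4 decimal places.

Perimeter at t=0.626: 13.9246

Cross-section at t=0.626: each vertex is (1-t)·p0[i] + t·p1[i].
  v1: (1-0.626)·(4.45,2.02) + 0.626·(1.52,-1.09) = (2.6158,0.0731)
  v2: (1-0.626)·(-0.41,2.14) + 0.626·(-0.22,-0.56) = (-0.2911,0.4498)
  v3: (1-0.626)·(-2.11,0.61) + 0.626·(-1.72,-1.28) = (-1.8659,-0.5731)
  v4: (1-0.626)·(-0.91,-3.6) + 0.626·(-0.49,-3.75) = (-0.6471,-3.6939)
  v5: (1-0.626)·(2.09,-2.87) + 0.626·(1.27,-3.51) = (1.5767,-3.2706)
Perimeter = Σ |v_{i+1} − v_i|:
  edge 1→2: √(-2.9069² + 0.3767²) = 2.9312 (running 2.9312)
  edge 2→3: √(-1.5748² + -1.0229²) = 1.8779 (running 4.8091)
  edge 3→4: √(1.2188² + -3.1208²) = 3.3503 (running 8.1594)
  edge 4→5: √(2.2238² + 0.4233²) = 2.2637 (running 10.4230)
  edge 5→1: √(1.0391² + 3.3438²) = 3.5015 (running 13.9246)
Perimeter = 13.9246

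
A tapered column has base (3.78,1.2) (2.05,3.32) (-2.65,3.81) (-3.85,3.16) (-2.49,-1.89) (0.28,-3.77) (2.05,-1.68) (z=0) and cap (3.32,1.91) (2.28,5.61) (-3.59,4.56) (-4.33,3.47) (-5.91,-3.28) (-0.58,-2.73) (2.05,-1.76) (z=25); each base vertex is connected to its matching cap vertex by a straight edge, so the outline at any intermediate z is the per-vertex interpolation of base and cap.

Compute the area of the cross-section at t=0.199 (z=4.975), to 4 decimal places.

Area at t=0.199: 41.5133

Cross-section at t=0.199: each vertex is (1-t)·p0[i] + t·p1[i].
  v1: (1-0.199)·(3.78,1.2) + 0.199·(3.32,1.91) = (3.6885,1.3413)
  v2: (1-0.199)·(2.05,3.32) + 0.199·(2.28,5.61) = (2.0958,3.7757)
  v3: (1-0.199)·(-2.65,3.81) + 0.199·(-3.59,4.56) = (-2.8371,3.9592)
  v4: (1-0.199)·(-3.85,3.16) + 0.199·(-4.33,3.47) = (-3.9455,3.2217)
  v5: (1-0.199)·(-2.49,-1.89) + 0.199·(-5.91,-3.28) = (-3.1706,-2.1666)
  v6: (1-0.199)·(0.28,-3.77) + 0.199·(-0.58,-2.73) = (0.1089,-3.5630)
  v7: (1-0.199)·(2.05,-1.68) + 0.199·(2.05,-1.76) = (2.0500,-1.6959)
Shoelace sum Σ(x_i·y_{i+1} − x_{i+1}·y_i):
  i=1: 3.6885·3.7757 − 2.0958·1.3413 = +11.1155 (running +11.1155)
  i=2: 2.0958·3.9592 − -2.8371·3.7757 = +19.0096 (running +30.1251)
  i=3: -2.8371·3.2217 − -3.9455·3.9592 = +6.4812 (running +36.6063)
  i=4: -3.9455·-2.1666 − -3.1706·3.2217 = +18.7630 (running +55.3693)
  i=5: -3.1706·-3.5630 − 0.1089·-2.1666 = +11.5328 (running +66.9021)
  i=6: 0.1089·-1.6959 − 2.0500·-3.5630 = +7.1196 (running +74.0217)
  i=7: 2.0500·1.3413 − 3.6885·-1.6959 = +9.0050 (running +83.0267)
Area = |Σ|/2 = |83.0267|/2 = 41.5133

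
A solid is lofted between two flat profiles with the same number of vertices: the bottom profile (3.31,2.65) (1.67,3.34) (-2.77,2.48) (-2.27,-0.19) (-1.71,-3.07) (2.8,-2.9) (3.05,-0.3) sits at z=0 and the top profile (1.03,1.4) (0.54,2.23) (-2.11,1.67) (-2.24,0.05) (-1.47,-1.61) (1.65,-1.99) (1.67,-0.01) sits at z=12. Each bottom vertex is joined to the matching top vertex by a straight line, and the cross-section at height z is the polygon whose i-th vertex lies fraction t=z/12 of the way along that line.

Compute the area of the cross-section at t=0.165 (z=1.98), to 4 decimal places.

Cross-section at t=0.165: each vertex is (1-t)·p0[i] + t·p1[i].
  v1: (1-0.165)·(3.31,2.65) + 0.165·(1.03,1.4) = (2.9338,2.4437)
  v2: (1-0.165)·(1.67,3.34) + 0.165·(0.54,2.23) = (1.4835,3.1568)
  v3: (1-0.165)·(-2.77,2.48) + 0.165·(-2.11,1.67) = (-2.6611,2.3463)
  v4: (1-0.165)·(-2.27,-0.19) + 0.165·(-2.24,0.05) = (-2.2651,-0.1504)
  v5: (1-0.165)·(-1.71,-3.07) + 0.165·(-1.47,-1.61) = (-1.6704,-2.8291)
  v6: (1-0.165)·(2.8,-2.9) + 0.165·(1.65,-1.99) = (2.6102,-2.7498)
  v7: (1-0.165)·(3.05,-0.3) + 0.165·(1.67,-0.01) = (2.8223,-0.2521)
Shoelace sum Σ(x_i·y_{i+1} − x_{i+1}·y_i):
  i=1: 2.9338·3.1568 − 1.4835·2.4437 = +5.6361 (running +5.6361)
  i=2: 1.4835·2.3463 − -2.6611·3.1568 = +11.8816 (running +17.5178)
  i=3: -2.6611·-0.1504 − -2.2651·2.3463 = +5.7148 (running +23.2326)
  i=4: -2.2651·-2.8291 − -1.6704·-0.1504 = +6.1568 (running +29.3894)
  i=5: -1.6704·-2.7498 − 2.6102·-2.8291 = +11.9780 (running +41.3674)
  i=6: 2.6102·-0.2521 − 2.8223·-2.7498 = +7.1027 (running +48.4702)
  i=7: 2.8223·2.4437 − 2.9338·-0.2521 = +7.6368 (running +56.1069)
Area = |Σ|/2 = |56.1069|/2 = 28.0535

Area at t=0.165: 28.0535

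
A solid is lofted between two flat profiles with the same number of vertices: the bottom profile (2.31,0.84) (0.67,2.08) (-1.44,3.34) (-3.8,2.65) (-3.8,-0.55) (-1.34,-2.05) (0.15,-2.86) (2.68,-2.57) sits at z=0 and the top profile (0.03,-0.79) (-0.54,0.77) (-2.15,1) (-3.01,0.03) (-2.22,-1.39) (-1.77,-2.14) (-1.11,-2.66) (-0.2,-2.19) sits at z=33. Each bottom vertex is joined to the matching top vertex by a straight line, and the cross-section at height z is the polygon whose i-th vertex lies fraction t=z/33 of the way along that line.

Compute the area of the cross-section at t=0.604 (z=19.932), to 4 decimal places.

Area at t=0.604: 13.9448

Cross-section at t=0.604: each vertex is (1-t)·p0[i] + t·p1[i].
  v1: (1-0.604)·(2.31,0.84) + 0.604·(0.03,-0.79) = (0.9329,-0.1445)
  v2: (1-0.604)·(0.67,2.08) + 0.604·(-0.54,0.77) = (-0.0608,1.2888)
  v3: (1-0.604)·(-1.44,3.34) + 0.604·(-2.15,1) = (-1.8688,1.9266)
  v4: (1-0.604)·(-3.8,2.65) + 0.604·(-3.01,0.03) = (-3.3228,1.0675)
  v5: (1-0.604)·(-3.8,-0.55) + 0.604·(-2.22,-1.39) = (-2.8457,-1.0574)
  v6: (1-0.604)·(-1.34,-2.05) + 0.604·(-1.77,-2.14) = (-1.5997,-2.1044)
  v7: (1-0.604)·(0.15,-2.86) + 0.604·(-1.11,-2.66) = (-0.6110,-2.7392)
  v8: (1-0.604)·(2.68,-2.57) + 0.604·(-0.2,-2.19) = (0.9405,-2.3405)
Shoelace sum Σ(x_i·y_{i+1} − x_{i+1}·y_i):
  i=1: 0.9329·1.2888 − -0.0608·-0.1445 = +1.1935 (running +1.1935)
  i=2: -0.0608·1.9266 − -1.8688·1.2888 = +2.2913 (running +3.4847)
  i=3: -1.8688·1.0675 − -3.3228·1.9266 = +4.4069 (running +7.8916)
  i=4: -3.3228·-1.0574 − -2.8457·1.0675 = +6.5513 (running +14.4429)
  i=5: -2.8457·-2.1044 − -1.5997·-1.0574 = +4.2969 (running +18.7397)
  i=6: -1.5997·-2.7392 − -0.6110·-2.1044 = +3.0961 (running +21.8358)
  i=7: -0.6110·-2.3405 − 0.9405·-2.7392 = +4.0063 (running +25.8421)
  i=8: 0.9405·-0.1445 − 0.9329·-2.3405 = +2.0475 (running +27.8896)
Area = |Σ|/2 = |27.8896|/2 = 13.9448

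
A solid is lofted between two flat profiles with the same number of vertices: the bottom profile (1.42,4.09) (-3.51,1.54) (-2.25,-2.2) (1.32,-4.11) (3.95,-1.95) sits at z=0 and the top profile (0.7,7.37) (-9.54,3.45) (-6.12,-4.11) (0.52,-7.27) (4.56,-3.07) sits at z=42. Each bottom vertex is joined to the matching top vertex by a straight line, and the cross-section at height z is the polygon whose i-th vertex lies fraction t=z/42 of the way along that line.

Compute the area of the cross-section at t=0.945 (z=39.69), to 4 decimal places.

Area at t=0.945: 117.3429

Cross-section at t=0.945: each vertex is (1-t)·p0[i] + t·p1[i].
  v1: (1-0.945)·(1.42,4.09) + 0.945·(0.7,7.37) = (0.7396,7.1896)
  v2: (1-0.945)·(-3.51,1.54) + 0.945·(-9.54,3.45) = (-9.2083,3.3450)
  v3: (1-0.945)·(-2.25,-2.2) + 0.945·(-6.12,-4.11) = (-5.9071,-4.0050)
  v4: (1-0.945)·(1.32,-4.11) + 0.945·(0.52,-7.27) = (0.5640,-7.0962)
  v5: (1-0.945)·(3.95,-1.95) + 0.945·(4.56,-3.07) = (4.5264,-3.0084)
Shoelace sum Σ(x_i·y_{i+1} − x_{i+1}·y_i):
  i=1: 0.7396·3.3450 − -9.2083·7.1896 = +68.6783 (running +68.6783)
  i=2: -9.2083·-4.0050 − -5.9071·3.3450 = +56.6381 (running +125.3164)
  i=3: -5.9071·-7.0962 − 0.5640·-4.0050 = +44.1771 (running +169.4935)
  i=4: 0.5640·-3.0084 − 4.5264·-7.0962 = +30.4239 (running +199.9173)
  i=5: 4.5264·7.1896 − 0.7396·-3.0084 = +34.7684 (running +234.6857)
Area = |Σ|/2 = |234.6857|/2 = 117.3429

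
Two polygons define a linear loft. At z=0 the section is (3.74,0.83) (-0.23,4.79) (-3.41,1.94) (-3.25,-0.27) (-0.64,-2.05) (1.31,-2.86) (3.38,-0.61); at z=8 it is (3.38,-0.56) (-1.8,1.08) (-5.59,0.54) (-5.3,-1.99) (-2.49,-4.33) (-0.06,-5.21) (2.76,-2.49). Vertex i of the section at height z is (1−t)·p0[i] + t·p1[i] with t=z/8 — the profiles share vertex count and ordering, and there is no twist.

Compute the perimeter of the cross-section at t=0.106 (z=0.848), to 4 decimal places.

Cross-section at t=0.106: each vertex is (1-t)·p0[i] + t·p1[i].
  v1: (1-0.106)·(3.74,0.83) + 0.106·(3.38,-0.56) = (3.7018,0.6827)
  v2: (1-0.106)·(-0.23,4.79) + 0.106·(-1.8,1.08) = (-0.3964,4.3967)
  v3: (1-0.106)·(-3.41,1.94) + 0.106·(-5.59,0.54) = (-3.6411,1.7916)
  v4: (1-0.106)·(-3.25,-0.27) + 0.106·(-5.3,-1.99) = (-3.4673,-0.4523)
  v5: (1-0.106)·(-0.64,-2.05) + 0.106·(-2.49,-4.33) = (-0.8361,-2.2917)
  v6: (1-0.106)·(1.31,-2.86) + 0.106·(-0.06,-5.21) = (1.1648,-3.1091)
  v7: (1-0.106)·(3.38,-0.61) + 0.106·(2.76,-2.49) = (3.3143,-0.8093)
Perimeter = Σ |v_{i+1} − v_i|:
  edge 1→2: √(-4.0983² + 3.7141²) = 5.5308 (running 5.5308)
  edge 2→3: √(-3.2447² + -2.6051²) = 4.1611 (running 9.6919)
  edge 3→4: √(0.1738² + -2.2439²) = 2.2506 (running 11.9426)
  edge 4→5: √(2.6312² + -1.8394²) = 3.2104 (running 15.1529)
  edge 5→6: √(2.0009² + -0.8174²) = 2.1614 (running 17.3143)
  edge 6→7: √(2.1495² + 2.2998²) = 3.1479 (running 20.4623)
  edge 7→1: √(0.3876² + 1.4919²) = 1.5415 (running 22.0037)
Perimeter = 22.0037

Perimeter at t=0.106: 22.0037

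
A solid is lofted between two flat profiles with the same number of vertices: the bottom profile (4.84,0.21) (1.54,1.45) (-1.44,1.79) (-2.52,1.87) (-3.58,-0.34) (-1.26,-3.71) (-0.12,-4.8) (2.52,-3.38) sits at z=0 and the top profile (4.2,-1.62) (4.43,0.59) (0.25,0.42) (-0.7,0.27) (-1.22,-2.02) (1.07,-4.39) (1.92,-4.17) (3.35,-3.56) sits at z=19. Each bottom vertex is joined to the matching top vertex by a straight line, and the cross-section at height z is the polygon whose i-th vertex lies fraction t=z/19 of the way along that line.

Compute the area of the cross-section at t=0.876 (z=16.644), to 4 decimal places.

Cross-section at t=0.876: each vertex is (1-t)·p0[i] + t·p1[i].
  v1: (1-0.876)·(4.84,0.21) + 0.876·(4.2,-1.62) = (4.2794,-1.3931)
  v2: (1-0.876)·(1.54,1.45) + 0.876·(4.43,0.59) = (4.0716,0.6966)
  v3: (1-0.876)·(-1.44,1.79) + 0.876·(0.25,0.42) = (0.0404,0.5899)
  v4: (1-0.876)·(-2.52,1.87) + 0.876·(-0.7,0.27) = (-0.9257,0.4684)
  v5: (1-0.876)·(-3.58,-0.34) + 0.876·(-1.22,-2.02) = (-1.5126,-1.8117)
  v6: (1-0.876)·(-1.26,-3.71) + 0.876·(1.07,-4.39) = (0.7811,-4.3057)
  v7: (1-0.876)·(-0.12,-4.8) + 0.876·(1.92,-4.17) = (1.6670,-4.2481)
  v8: (1-0.876)·(2.52,-3.38) + 0.876·(3.35,-3.56) = (3.2471,-3.5377)
Shoelace sum Σ(x_i·y_{i+1} − x_{i+1}·y_i):
  i=1: 4.2794·0.6966 − 4.0716·-1.3931 = +8.6533 (running +8.6533)
  i=2: 4.0716·0.5899 − 0.0404·0.6966 = +2.3736 (running +11.0269)
  i=3: 0.0404·0.4684 − -0.9257·0.5899 = +0.5650 (running +11.5919)
  i=4: -0.9257·-1.8117 − -1.5126·0.4684 = +2.3856 (running +13.9774)
  i=5: -1.5126·-4.3057 − 0.7811·-1.8117 = +7.9280 (running +21.9055)
  i=6: 0.7811·-4.2481 − 1.6670·-4.3057 = +3.8596 (running +25.7651)
  i=7: 1.6670·-3.5377 − 3.2471·-4.2481 = +7.8965 (running +33.6616)
  i=8: 3.2471·-1.3931 − 4.2794·-3.5377 = +10.6156 (running +44.2772)
Area = |Σ|/2 = |44.2772|/2 = 22.1386

Area at t=0.876: 22.1386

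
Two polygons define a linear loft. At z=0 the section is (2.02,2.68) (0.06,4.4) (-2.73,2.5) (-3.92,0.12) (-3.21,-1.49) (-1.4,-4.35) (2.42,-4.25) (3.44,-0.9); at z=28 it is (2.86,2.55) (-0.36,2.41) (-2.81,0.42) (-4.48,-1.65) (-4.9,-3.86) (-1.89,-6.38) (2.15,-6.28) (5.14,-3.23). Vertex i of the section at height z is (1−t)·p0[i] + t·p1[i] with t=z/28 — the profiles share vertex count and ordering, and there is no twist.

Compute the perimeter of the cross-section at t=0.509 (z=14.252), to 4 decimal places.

Perimeter at t=0.509: 26.9269

Cross-section at t=0.509: each vertex is (1-t)·p0[i] + t·p1[i].
  v1: (1-0.509)·(2.02,2.68) + 0.509·(2.86,2.55) = (2.4476,2.6138)
  v2: (1-0.509)·(0.06,4.4) + 0.509·(-0.36,2.41) = (-0.1538,3.3871)
  v3: (1-0.509)·(-2.73,2.5) + 0.509·(-2.81,0.42) = (-2.7707,1.4413)
  v4: (1-0.509)·(-3.92,0.12) + 0.509·(-4.48,-1.65) = (-4.2050,-0.7809)
  v5: (1-0.509)·(-3.21,-1.49) + 0.509·(-4.9,-3.86) = (-4.0702,-2.6963)
  v6: (1-0.509)·(-1.4,-4.35) + 0.509·(-1.89,-6.38) = (-1.6494,-5.3833)
  v7: (1-0.509)·(2.42,-4.25) + 0.509·(2.15,-6.28) = (2.2826,-5.2833)
  v8: (1-0.509)·(3.44,-0.9) + 0.509·(5.14,-3.23) = (4.3053,-2.0860)
Perimeter = Σ |v_{i+1} − v_i|:
  edge 1→2: √(-2.6013² + 0.7733²) = 2.7138 (running 2.7138)
  edge 2→3: √(-2.6169² + -1.9458²) = 3.2611 (running 5.9749)
  edge 3→4: √(-1.4343² + -2.2222²) = 2.6449 (running 8.6198)
  edge 4→5: √(0.1348² + -1.9154²) = 1.9201 (running 10.5399)
  edge 5→6: √(2.4208² + -2.6869²) = 3.6166 (running 14.1566)
  edge 6→7: √(3.9320² + 0.1000²) = 3.9333 (running 18.0898)
  edge 7→8: √(2.0227² + 3.1973²) = 3.7834 (running 21.8732)
  edge 8→1: √(-1.8577² + 4.6998²) = 5.0536 (running 26.9269)
Perimeter = 26.9269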